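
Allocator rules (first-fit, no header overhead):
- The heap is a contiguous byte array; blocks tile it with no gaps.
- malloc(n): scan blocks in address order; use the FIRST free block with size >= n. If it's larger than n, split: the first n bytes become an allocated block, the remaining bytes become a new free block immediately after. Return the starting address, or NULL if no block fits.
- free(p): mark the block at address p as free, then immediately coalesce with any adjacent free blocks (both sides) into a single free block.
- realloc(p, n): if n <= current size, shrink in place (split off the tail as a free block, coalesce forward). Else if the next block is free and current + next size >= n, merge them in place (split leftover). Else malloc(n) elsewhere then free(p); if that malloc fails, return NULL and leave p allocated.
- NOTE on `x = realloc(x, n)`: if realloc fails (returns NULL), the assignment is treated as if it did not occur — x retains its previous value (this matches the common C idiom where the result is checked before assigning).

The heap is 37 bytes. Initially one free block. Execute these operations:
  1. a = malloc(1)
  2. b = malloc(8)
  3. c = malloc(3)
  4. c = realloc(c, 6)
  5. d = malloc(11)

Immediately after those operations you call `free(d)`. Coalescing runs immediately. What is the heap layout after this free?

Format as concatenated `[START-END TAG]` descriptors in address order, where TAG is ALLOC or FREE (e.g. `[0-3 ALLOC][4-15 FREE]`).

Op 1: a = malloc(1) -> a = 0; heap: [0-0 ALLOC][1-36 FREE]
Op 2: b = malloc(8) -> b = 1; heap: [0-0 ALLOC][1-8 ALLOC][9-36 FREE]
Op 3: c = malloc(3) -> c = 9; heap: [0-0 ALLOC][1-8 ALLOC][9-11 ALLOC][12-36 FREE]
Op 4: c = realloc(c, 6) -> c = 9; heap: [0-0 ALLOC][1-8 ALLOC][9-14 ALLOC][15-36 FREE]
Op 5: d = malloc(11) -> d = 15; heap: [0-0 ALLOC][1-8 ALLOC][9-14 ALLOC][15-25 ALLOC][26-36 FREE]
free(d): d = 15 -> block [15-25 ALLOC]; mark free, coalesce with adjacent free neighbors -> [0-0 ALLOC][1-8 ALLOC][9-14 ALLOC][15-36 FREE]

Answer: [0-0 ALLOC][1-8 ALLOC][9-14 ALLOC][15-36 FREE]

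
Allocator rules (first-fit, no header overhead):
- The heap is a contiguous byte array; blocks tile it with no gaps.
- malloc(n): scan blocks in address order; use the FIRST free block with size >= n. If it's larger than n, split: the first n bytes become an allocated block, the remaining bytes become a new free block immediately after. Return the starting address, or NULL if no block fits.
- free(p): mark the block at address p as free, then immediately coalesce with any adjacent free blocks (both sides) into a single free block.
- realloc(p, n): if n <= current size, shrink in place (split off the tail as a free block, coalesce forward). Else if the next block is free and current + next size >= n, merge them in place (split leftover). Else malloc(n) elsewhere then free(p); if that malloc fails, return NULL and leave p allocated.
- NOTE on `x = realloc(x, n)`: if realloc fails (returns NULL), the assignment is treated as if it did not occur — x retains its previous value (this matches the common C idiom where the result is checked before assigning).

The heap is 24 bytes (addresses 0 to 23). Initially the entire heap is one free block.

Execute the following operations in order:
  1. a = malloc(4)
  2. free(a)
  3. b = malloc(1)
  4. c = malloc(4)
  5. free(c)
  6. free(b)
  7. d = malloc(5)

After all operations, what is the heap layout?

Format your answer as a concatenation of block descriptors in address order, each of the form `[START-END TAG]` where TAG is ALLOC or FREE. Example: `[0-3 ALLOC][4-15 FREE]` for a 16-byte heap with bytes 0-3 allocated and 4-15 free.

Op 1: a = malloc(4) -> a = 0; heap: [0-3 ALLOC][4-23 FREE]
Op 2: free(a) -> (freed a); heap: [0-23 FREE]
Op 3: b = malloc(1) -> b = 0; heap: [0-0 ALLOC][1-23 FREE]
Op 4: c = malloc(4) -> c = 1; heap: [0-0 ALLOC][1-4 ALLOC][5-23 FREE]
Op 5: free(c) -> (freed c); heap: [0-0 ALLOC][1-23 FREE]
Op 6: free(b) -> (freed b); heap: [0-23 FREE]
Op 7: d = malloc(5) -> d = 0; heap: [0-4 ALLOC][5-23 FREE]

Answer: [0-4 ALLOC][5-23 FREE]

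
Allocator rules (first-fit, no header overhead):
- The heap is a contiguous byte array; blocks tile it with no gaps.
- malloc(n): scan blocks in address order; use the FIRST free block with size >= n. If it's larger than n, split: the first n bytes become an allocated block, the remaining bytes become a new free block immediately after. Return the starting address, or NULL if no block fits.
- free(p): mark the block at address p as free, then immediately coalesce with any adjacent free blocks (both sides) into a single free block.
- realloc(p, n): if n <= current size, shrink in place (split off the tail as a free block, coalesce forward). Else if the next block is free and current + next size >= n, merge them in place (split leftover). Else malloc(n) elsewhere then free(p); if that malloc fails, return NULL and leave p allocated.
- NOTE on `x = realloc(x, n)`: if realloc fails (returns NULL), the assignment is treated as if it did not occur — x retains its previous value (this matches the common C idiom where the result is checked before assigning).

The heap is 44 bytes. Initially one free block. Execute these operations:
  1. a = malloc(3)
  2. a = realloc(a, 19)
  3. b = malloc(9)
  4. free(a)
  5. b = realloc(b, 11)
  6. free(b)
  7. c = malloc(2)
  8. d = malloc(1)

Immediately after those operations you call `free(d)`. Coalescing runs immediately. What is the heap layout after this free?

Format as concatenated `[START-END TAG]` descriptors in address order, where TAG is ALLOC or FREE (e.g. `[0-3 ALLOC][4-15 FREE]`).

Op 1: a = malloc(3) -> a = 0; heap: [0-2 ALLOC][3-43 FREE]
Op 2: a = realloc(a, 19) -> a = 0; heap: [0-18 ALLOC][19-43 FREE]
Op 3: b = malloc(9) -> b = 19; heap: [0-18 ALLOC][19-27 ALLOC][28-43 FREE]
Op 4: free(a) -> (freed a); heap: [0-18 FREE][19-27 ALLOC][28-43 FREE]
Op 5: b = realloc(b, 11) -> b = 19; heap: [0-18 FREE][19-29 ALLOC][30-43 FREE]
Op 6: free(b) -> (freed b); heap: [0-43 FREE]
Op 7: c = malloc(2) -> c = 0; heap: [0-1 ALLOC][2-43 FREE]
Op 8: d = malloc(1) -> d = 2; heap: [0-1 ALLOC][2-2 ALLOC][3-43 FREE]
free(d): d = 2 -> block [2-2 ALLOC]; mark free, coalesce with adjacent free neighbors -> [0-1 ALLOC][2-43 FREE]

Answer: [0-1 ALLOC][2-43 FREE]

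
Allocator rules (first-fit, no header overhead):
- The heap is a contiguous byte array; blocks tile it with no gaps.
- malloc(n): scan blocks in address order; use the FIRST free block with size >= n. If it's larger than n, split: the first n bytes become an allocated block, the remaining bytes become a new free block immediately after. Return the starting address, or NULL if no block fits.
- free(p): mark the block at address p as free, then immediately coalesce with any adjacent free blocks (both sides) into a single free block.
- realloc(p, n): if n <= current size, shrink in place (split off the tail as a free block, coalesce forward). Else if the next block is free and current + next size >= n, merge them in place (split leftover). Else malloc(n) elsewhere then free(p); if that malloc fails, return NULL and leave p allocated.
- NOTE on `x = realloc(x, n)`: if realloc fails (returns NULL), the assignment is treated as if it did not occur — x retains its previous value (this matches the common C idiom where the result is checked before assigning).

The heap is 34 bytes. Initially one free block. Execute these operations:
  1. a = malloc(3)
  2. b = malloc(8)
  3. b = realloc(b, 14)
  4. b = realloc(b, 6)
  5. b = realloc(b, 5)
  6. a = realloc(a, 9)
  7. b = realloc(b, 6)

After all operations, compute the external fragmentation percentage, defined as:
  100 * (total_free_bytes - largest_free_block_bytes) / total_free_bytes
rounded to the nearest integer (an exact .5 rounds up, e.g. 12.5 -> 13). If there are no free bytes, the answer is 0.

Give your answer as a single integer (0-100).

Answer: 42

Derivation:
Op 1: a = malloc(3) -> a = 0; heap: [0-2 ALLOC][3-33 FREE]
Op 2: b = malloc(8) -> b = 3; heap: [0-2 ALLOC][3-10 ALLOC][11-33 FREE]
Op 3: b = realloc(b, 14) -> b = 3; heap: [0-2 ALLOC][3-16 ALLOC][17-33 FREE]
Op 4: b = realloc(b, 6) -> b = 3; heap: [0-2 ALLOC][3-8 ALLOC][9-33 FREE]
Op 5: b = realloc(b, 5) -> b = 3; heap: [0-2 ALLOC][3-7 ALLOC][8-33 FREE]
Op 6: a = realloc(a, 9) -> a = 8; heap: [0-2 FREE][3-7 ALLOC][8-16 ALLOC][17-33 FREE]
Op 7: b = realloc(b, 6) -> b = 17; heap: [0-7 FREE][8-16 ALLOC][17-22 ALLOC][23-33 FREE]
Free blocks: [8 11] total_free=19 largest=11 -> 100*(19-11)/19 = 800/19 ≈ 42.105 -> rounds to 42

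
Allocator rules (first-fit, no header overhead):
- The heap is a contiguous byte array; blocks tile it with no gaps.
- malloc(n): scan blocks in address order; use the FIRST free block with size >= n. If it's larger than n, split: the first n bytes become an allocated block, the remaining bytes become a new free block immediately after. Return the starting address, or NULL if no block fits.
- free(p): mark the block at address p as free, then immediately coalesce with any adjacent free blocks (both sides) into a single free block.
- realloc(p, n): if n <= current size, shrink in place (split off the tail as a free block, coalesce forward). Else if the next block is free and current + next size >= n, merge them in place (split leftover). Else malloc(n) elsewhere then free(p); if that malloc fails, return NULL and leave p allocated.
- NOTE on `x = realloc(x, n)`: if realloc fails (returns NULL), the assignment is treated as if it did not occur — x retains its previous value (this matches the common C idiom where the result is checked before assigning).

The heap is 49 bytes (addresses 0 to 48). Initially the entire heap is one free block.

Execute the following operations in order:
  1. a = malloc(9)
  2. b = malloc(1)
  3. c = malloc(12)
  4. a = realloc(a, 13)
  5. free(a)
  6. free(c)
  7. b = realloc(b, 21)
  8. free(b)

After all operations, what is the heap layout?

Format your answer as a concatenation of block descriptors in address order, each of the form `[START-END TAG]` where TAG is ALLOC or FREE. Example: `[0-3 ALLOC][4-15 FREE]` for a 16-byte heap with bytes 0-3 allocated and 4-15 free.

Answer: [0-48 FREE]

Derivation:
Op 1: a = malloc(9) -> a = 0; heap: [0-8 ALLOC][9-48 FREE]
Op 2: b = malloc(1) -> b = 9; heap: [0-8 ALLOC][9-9 ALLOC][10-48 FREE]
Op 3: c = malloc(12) -> c = 10; heap: [0-8 ALLOC][9-9 ALLOC][10-21 ALLOC][22-48 FREE]
Op 4: a = realloc(a, 13) -> a = 22; heap: [0-8 FREE][9-9 ALLOC][10-21 ALLOC][22-34 ALLOC][35-48 FREE]
Op 5: free(a) -> (freed a); heap: [0-8 FREE][9-9 ALLOC][10-21 ALLOC][22-48 FREE]
Op 6: free(c) -> (freed c); heap: [0-8 FREE][9-9 ALLOC][10-48 FREE]
Op 7: b = realloc(b, 21) -> b = 9; heap: [0-8 FREE][9-29 ALLOC][30-48 FREE]
Op 8: free(b) -> (freed b); heap: [0-48 FREE]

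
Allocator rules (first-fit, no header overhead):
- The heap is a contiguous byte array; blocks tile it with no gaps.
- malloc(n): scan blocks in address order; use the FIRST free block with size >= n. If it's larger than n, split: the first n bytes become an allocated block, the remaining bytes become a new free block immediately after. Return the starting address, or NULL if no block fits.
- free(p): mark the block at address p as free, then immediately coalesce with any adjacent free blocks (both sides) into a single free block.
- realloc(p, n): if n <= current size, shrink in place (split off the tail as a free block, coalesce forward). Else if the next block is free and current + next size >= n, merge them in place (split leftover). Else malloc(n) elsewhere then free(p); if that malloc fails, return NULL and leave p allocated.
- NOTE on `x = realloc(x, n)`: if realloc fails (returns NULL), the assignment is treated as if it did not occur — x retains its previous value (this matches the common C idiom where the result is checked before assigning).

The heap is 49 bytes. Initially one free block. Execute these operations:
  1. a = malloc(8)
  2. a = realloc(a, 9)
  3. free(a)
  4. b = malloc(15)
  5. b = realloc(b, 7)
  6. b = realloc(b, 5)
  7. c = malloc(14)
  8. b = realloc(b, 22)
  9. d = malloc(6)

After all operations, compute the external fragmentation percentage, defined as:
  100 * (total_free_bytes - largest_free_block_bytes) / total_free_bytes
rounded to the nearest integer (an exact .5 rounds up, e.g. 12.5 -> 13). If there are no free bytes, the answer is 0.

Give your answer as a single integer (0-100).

Op 1: a = malloc(8) -> a = 0; heap: [0-7 ALLOC][8-48 FREE]
Op 2: a = realloc(a, 9) -> a = 0; heap: [0-8 ALLOC][9-48 FREE]
Op 3: free(a) -> (freed a); heap: [0-48 FREE]
Op 4: b = malloc(15) -> b = 0; heap: [0-14 ALLOC][15-48 FREE]
Op 5: b = realloc(b, 7) -> b = 0; heap: [0-6 ALLOC][7-48 FREE]
Op 6: b = realloc(b, 5) -> b = 0; heap: [0-4 ALLOC][5-48 FREE]
Op 7: c = malloc(14) -> c = 5; heap: [0-4 ALLOC][5-18 ALLOC][19-48 FREE]
Op 8: b = realloc(b, 22) -> b = 19; heap: [0-4 FREE][5-18 ALLOC][19-40 ALLOC][41-48 FREE]
Op 9: d = malloc(6) -> d = 41; heap: [0-4 FREE][5-18 ALLOC][19-40 ALLOC][41-46 ALLOC][47-48 FREE]
Free blocks: [5 2] total_free=7 largest=5 -> 100*(7-5)/7 = 200/7 ≈ 28.571 -> rounds to 29

Answer: 29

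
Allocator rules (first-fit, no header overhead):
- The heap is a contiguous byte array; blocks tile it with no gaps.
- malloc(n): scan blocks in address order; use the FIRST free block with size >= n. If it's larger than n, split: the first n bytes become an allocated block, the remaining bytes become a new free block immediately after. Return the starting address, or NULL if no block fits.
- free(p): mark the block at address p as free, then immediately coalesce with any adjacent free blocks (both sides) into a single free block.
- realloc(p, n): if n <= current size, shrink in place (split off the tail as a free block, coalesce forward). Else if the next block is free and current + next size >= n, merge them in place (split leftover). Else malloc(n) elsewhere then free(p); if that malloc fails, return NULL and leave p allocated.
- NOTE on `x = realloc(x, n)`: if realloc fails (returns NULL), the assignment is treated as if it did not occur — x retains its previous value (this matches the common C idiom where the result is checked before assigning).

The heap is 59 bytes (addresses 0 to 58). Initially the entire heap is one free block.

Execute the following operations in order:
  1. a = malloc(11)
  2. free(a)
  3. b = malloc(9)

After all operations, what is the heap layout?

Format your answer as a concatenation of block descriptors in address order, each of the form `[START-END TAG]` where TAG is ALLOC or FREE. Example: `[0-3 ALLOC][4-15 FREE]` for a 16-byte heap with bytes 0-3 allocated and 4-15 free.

Op 1: a = malloc(11) -> a = 0; heap: [0-10 ALLOC][11-58 FREE]
Op 2: free(a) -> (freed a); heap: [0-58 FREE]
Op 3: b = malloc(9) -> b = 0; heap: [0-8 ALLOC][9-58 FREE]

Answer: [0-8 ALLOC][9-58 FREE]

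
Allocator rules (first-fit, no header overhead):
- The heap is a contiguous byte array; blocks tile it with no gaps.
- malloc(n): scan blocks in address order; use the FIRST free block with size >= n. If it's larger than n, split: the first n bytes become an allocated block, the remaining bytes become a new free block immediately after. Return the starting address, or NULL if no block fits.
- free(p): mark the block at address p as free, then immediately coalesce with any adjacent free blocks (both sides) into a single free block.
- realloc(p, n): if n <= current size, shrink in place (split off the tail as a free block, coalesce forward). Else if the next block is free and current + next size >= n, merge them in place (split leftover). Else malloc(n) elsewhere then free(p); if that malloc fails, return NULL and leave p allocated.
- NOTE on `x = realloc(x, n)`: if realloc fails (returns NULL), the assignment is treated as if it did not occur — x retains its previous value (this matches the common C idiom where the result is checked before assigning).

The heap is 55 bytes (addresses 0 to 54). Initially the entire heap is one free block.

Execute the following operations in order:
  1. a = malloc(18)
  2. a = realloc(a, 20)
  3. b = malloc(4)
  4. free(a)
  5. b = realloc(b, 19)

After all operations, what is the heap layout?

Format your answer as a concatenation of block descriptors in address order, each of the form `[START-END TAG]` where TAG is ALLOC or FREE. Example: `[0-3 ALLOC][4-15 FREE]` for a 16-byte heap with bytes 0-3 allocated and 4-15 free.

Op 1: a = malloc(18) -> a = 0; heap: [0-17 ALLOC][18-54 FREE]
Op 2: a = realloc(a, 20) -> a = 0; heap: [0-19 ALLOC][20-54 FREE]
Op 3: b = malloc(4) -> b = 20; heap: [0-19 ALLOC][20-23 ALLOC][24-54 FREE]
Op 4: free(a) -> (freed a); heap: [0-19 FREE][20-23 ALLOC][24-54 FREE]
Op 5: b = realloc(b, 19) -> b = 20; heap: [0-19 FREE][20-38 ALLOC][39-54 FREE]

Answer: [0-19 FREE][20-38 ALLOC][39-54 FREE]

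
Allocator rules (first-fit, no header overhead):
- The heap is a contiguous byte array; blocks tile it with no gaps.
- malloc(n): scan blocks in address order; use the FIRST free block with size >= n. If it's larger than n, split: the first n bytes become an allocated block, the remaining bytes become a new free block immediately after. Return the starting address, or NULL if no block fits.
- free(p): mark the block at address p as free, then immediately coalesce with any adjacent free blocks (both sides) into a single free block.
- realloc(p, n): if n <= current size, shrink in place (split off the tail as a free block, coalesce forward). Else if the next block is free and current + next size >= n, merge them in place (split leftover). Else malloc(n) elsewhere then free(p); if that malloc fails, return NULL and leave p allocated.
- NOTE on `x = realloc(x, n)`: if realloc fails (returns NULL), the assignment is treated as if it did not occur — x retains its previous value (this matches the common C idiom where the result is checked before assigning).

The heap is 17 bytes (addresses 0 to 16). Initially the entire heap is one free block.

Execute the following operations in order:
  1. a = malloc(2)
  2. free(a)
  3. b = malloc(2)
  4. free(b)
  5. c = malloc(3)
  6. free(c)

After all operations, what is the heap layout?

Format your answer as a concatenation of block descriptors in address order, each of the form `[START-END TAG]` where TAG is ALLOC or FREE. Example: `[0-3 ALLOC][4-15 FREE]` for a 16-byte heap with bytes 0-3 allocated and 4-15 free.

Op 1: a = malloc(2) -> a = 0; heap: [0-1 ALLOC][2-16 FREE]
Op 2: free(a) -> (freed a); heap: [0-16 FREE]
Op 3: b = malloc(2) -> b = 0; heap: [0-1 ALLOC][2-16 FREE]
Op 4: free(b) -> (freed b); heap: [0-16 FREE]
Op 5: c = malloc(3) -> c = 0; heap: [0-2 ALLOC][3-16 FREE]
Op 6: free(c) -> (freed c); heap: [0-16 FREE]

Answer: [0-16 FREE]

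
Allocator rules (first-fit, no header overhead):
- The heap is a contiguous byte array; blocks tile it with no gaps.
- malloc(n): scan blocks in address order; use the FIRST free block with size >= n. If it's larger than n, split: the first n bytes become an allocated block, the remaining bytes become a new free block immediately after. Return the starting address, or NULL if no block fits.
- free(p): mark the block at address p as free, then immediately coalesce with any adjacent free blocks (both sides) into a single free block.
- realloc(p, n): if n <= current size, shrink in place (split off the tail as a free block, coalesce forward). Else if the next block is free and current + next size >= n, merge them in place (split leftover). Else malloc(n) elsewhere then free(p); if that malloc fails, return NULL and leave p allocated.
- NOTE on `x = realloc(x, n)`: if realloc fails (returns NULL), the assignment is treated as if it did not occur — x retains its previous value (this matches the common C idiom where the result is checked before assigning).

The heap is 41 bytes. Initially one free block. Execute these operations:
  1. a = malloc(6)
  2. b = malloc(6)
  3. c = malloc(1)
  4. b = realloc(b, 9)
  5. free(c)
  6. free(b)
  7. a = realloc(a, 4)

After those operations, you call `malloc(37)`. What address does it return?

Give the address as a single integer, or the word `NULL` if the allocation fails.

Answer: 4

Derivation:
Op 1: a = malloc(6) -> a = 0; heap: [0-5 ALLOC][6-40 FREE]
Op 2: b = malloc(6) -> b = 6; heap: [0-5 ALLOC][6-11 ALLOC][12-40 FREE]
Op 3: c = malloc(1) -> c = 12; heap: [0-5 ALLOC][6-11 ALLOC][12-12 ALLOC][13-40 FREE]
Op 4: b = realloc(b, 9) -> b = 13; heap: [0-5 ALLOC][6-11 FREE][12-12 ALLOC][13-21 ALLOC][22-40 FREE]
Op 5: free(c) -> (freed c); heap: [0-5 ALLOC][6-12 FREE][13-21 ALLOC][22-40 FREE]
Op 6: free(b) -> (freed b); heap: [0-5 ALLOC][6-40 FREE]
Op 7: a = realloc(a, 4) -> a = 0; heap: [0-3 ALLOC][4-40 FREE]
malloc(37): first-fit scan over [0-3 ALLOC][4-40 FREE] -> 4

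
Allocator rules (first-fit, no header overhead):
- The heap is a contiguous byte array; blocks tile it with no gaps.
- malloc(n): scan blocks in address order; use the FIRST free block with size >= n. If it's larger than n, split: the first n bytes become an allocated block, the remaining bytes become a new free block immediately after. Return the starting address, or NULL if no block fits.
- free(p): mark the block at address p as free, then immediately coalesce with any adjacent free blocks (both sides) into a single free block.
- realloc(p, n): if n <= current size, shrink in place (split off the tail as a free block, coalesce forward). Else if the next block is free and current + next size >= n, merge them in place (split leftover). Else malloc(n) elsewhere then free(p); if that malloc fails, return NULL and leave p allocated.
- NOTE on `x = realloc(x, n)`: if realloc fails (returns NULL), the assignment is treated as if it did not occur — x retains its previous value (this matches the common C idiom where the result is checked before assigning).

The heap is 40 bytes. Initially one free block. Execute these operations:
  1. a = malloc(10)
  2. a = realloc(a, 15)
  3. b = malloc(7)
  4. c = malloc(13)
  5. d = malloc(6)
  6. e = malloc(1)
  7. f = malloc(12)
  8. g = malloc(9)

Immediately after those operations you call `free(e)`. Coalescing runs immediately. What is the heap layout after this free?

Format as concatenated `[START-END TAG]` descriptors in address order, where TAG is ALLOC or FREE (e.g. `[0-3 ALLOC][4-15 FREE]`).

Op 1: a = malloc(10) -> a = 0; heap: [0-9 ALLOC][10-39 FREE]
Op 2: a = realloc(a, 15) -> a = 0; heap: [0-14 ALLOC][15-39 FREE]
Op 3: b = malloc(7) -> b = 15; heap: [0-14 ALLOC][15-21 ALLOC][22-39 FREE]
Op 4: c = malloc(13) -> c = 22; heap: [0-14 ALLOC][15-21 ALLOC][22-34 ALLOC][35-39 FREE]
Op 5: d = malloc(6) -> d = NULL; heap: [0-14 ALLOC][15-21 ALLOC][22-34 ALLOC][35-39 FREE]
Op 6: e = malloc(1) -> e = 35; heap: [0-14 ALLOC][15-21 ALLOC][22-34 ALLOC][35-35 ALLOC][36-39 FREE]
Op 7: f = malloc(12) -> f = NULL; heap: [0-14 ALLOC][15-21 ALLOC][22-34 ALLOC][35-35 ALLOC][36-39 FREE]
Op 8: g = malloc(9) -> g = NULL; heap: [0-14 ALLOC][15-21 ALLOC][22-34 ALLOC][35-35 ALLOC][36-39 FREE]
free(e): e = 35 -> block [35-35 ALLOC]; mark free, coalesce with adjacent free neighbors -> [0-14 ALLOC][15-21 ALLOC][22-34 ALLOC][35-39 FREE]

Answer: [0-14 ALLOC][15-21 ALLOC][22-34 ALLOC][35-39 FREE]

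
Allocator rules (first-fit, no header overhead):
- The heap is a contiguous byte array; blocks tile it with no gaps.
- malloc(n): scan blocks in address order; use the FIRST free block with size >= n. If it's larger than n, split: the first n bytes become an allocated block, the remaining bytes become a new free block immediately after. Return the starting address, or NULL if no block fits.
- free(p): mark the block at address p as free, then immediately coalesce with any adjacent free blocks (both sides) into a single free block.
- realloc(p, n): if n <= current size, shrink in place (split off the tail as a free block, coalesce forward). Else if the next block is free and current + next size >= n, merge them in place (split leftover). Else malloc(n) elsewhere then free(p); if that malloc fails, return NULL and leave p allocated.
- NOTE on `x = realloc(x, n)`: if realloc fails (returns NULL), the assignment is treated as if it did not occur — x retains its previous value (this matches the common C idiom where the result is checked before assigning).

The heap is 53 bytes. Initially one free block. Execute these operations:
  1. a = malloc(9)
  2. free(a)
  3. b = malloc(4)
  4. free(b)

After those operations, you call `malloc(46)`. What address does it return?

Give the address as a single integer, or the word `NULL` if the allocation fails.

Answer: 0

Derivation:
Op 1: a = malloc(9) -> a = 0; heap: [0-8 ALLOC][9-52 FREE]
Op 2: free(a) -> (freed a); heap: [0-52 FREE]
Op 3: b = malloc(4) -> b = 0; heap: [0-3 ALLOC][4-52 FREE]
Op 4: free(b) -> (freed b); heap: [0-52 FREE]
malloc(46): first-fit scan over [0-52 FREE] -> 0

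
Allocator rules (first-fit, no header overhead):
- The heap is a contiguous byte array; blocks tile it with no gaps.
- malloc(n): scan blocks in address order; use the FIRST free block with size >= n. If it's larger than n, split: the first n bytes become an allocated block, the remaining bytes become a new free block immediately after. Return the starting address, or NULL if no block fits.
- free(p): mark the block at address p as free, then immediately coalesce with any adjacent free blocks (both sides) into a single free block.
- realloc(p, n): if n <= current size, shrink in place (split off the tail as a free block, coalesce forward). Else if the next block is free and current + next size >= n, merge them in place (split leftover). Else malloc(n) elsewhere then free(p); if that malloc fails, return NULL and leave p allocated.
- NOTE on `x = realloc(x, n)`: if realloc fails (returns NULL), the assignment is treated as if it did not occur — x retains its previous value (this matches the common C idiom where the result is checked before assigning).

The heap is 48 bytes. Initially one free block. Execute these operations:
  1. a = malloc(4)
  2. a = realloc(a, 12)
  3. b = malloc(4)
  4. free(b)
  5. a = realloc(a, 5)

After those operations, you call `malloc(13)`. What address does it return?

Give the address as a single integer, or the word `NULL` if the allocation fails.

Answer: 5

Derivation:
Op 1: a = malloc(4) -> a = 0; heap: [0-3 ALLOC][4-47 FREE]
Op 2: a = realloc(a, 12) -> a = 0; heap: [0-11 ALLOC][12-47 FREE]
Op 3: b = malloc(4) -> b = 12; heap: [0-11 ALLOC][12-15 ALLOC][16-47 FREE]
Op 4: free(b) -> (freed b); heap: [0-11 ALLOC][12-47 FREE]
Op 5: a = realloc(a, 5) -> a = 0; heap: [0-4 ALLOC][5-47 FREE]
malloc(13): first-fit scan over [0-4 ALLOC][5-47 FREE] -> 5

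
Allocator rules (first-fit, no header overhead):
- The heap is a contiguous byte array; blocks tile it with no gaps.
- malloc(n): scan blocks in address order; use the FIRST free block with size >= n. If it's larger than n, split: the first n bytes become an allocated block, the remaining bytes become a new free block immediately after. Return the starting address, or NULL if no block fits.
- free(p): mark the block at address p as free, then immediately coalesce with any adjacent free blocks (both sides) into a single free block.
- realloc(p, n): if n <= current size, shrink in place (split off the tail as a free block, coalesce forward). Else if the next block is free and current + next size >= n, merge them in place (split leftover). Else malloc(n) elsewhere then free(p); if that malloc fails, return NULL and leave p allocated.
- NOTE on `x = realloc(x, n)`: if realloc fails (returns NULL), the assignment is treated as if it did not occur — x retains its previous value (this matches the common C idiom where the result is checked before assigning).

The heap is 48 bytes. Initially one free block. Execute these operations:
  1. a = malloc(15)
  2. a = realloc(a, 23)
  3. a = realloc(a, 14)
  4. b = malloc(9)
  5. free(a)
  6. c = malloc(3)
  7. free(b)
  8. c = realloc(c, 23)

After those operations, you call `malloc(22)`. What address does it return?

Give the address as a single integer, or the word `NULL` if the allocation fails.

Op 1: a = malloc(15) -> a = 0; heap: [0-14 ALLOC][15-47 FREE]
Op 2: a = realloc(a, 23) -> a = 0; heap: [0-22 ALLOC][23-47 FREE]
Op 3: a = realloc(a, 14) -> a = 0; heap: [0-13 ALLOC][14-47 FREE]
Op 4: b = malloc(9) -> b = 14; heap: [0-13 ALLOC][14-22 ALLOC][23-47 FREE]
Op 5: free(a) -> (freed a); heap: [0-13 FREE][14-22 ALLOC][23-47 FREE]
Op 6: c = malloc(3) -> c = 0; heap: [0-2 ALLOC][3-13 FREE][14-22 ALLOC][23-47 FREE]
Op 7: free(b) -> (freed b); heap: [0-2 ALLOC][3-47 FREE]
Op 8: c = realloc(c, 23) -> c = 0; heap: [0-22 ALLOC][23-47 FREE]
malloc(22): first-fit scan over [0-22 ALLOC][23-47 FREE] -> 23

Answer: 23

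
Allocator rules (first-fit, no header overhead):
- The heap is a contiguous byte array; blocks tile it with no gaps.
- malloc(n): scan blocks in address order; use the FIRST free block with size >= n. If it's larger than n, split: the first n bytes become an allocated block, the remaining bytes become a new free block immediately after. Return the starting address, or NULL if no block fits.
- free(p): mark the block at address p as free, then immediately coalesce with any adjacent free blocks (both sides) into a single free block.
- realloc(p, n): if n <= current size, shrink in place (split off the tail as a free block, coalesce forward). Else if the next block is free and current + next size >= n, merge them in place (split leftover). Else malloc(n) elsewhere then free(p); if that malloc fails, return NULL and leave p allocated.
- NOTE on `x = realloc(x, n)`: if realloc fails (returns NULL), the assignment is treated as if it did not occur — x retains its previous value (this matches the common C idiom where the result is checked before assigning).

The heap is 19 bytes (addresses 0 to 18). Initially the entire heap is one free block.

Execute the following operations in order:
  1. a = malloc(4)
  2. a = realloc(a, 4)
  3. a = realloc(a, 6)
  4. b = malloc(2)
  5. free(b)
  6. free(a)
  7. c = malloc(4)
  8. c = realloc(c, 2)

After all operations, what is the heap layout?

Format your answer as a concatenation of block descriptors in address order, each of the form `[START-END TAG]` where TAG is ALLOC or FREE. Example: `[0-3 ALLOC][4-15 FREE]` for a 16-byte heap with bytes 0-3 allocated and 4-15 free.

Op 1: a = malloc(4) -> a = 0; heap: [0-3 ALLOC][4-18 FREE]
Op 2: a = realloc(a, 4) -> a = 0; heap: [0-3 ALLOC][4-18 FREE]
Op 3: a = realloc(a, 6) -> a = 0; heap: [0-5 ALLOC][6-18 FREE]
Op 4: b = malloc(2) -> b = 6; heap: [0-5 ALLOC][6-7 ALLOC][8-18 FREE]
Op 5: free(b) -> (freed b); heap: [0-5 ALLOC][6-18 FREE]
Op 6: free(a) -> (freed a); heap: [0-18 FREE]
Op 7: c = malloc(4) -> c = 0; heap: [0-3 ALLOC][4-18 FREE]
Op 8: c = realloc(c, 2) -> c = 0; heap: [0-1 ALLOC][2-18 FREE]

Answer: [0-1 ALLOC][2-18 FREE]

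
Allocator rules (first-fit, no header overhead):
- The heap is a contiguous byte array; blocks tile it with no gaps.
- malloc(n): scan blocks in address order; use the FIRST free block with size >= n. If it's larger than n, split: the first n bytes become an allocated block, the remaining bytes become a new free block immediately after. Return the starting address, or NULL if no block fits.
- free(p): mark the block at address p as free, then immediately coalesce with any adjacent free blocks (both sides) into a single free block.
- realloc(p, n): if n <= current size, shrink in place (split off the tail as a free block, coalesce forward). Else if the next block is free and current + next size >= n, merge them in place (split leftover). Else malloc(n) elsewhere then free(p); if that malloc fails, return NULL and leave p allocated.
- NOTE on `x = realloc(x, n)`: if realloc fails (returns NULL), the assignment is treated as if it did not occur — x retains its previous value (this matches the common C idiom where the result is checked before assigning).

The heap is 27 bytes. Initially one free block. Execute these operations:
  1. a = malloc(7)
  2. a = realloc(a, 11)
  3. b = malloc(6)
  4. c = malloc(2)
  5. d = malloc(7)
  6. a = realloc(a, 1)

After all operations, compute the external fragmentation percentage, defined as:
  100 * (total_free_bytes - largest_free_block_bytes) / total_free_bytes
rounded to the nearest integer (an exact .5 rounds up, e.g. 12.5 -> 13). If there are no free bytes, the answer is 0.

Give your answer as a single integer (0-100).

Op 1: a = malloc(7) -> a = 0; heap: [0-6 ALLOC][7-26 FREE]
Op 2: a = realloc(a, 11) -> a = 0; heap: [0-10 ALLOC][11-26 FREE]
Op 3: b = malloc(6) -> b = 11; heap: [0-10 ALLOC][11-16 ALLOC][17-26 FREE]
Op 4: c = malloc(2) -> c = 17; heap: [0-10 ALLOC][11-16 ALLOC][17-18 ALLOC][19-26 FREE]
Op 5: d = malloc(7) -> d = 19; heap: [0-10 ALLOC][11-16 ALLOC][17-18 ALLOC][19-25 ALLOC][26-26 FREE]
Op 6: a = realloc(a, 1) -> a = 0; heap: [0-0 ALLOC][1-10 FREE][11-16 ALLOC][17-18 ALLOC][19-25 ALLOC][26-26 FREE]
Free blocks: [10 1] total_free=11 largest=10 -> 100*(11-10)/11 = 100/11 ≈ 9.091 -> rounds to 9

Answer: 9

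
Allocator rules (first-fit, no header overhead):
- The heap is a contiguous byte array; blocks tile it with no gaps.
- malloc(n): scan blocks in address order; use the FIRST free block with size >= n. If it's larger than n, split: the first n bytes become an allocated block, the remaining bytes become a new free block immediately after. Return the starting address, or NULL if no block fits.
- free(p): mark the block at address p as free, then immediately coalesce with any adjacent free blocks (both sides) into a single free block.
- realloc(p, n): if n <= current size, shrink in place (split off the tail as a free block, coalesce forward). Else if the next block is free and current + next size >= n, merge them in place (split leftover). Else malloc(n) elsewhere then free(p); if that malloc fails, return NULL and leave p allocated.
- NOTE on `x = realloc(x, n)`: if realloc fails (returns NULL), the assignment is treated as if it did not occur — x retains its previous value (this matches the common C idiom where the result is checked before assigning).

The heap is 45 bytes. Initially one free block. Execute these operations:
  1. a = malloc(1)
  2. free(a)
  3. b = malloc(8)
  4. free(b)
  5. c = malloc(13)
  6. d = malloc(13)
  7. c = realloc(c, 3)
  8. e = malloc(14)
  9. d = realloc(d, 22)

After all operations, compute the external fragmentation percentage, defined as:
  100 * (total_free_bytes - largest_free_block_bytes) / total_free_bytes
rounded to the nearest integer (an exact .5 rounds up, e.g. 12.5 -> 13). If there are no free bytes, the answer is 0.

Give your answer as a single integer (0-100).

Op 1: a = malloc(1) -> a = 0; heap: [0-0 ALLOC][1-44 FREE]
Op 2: free(a) -> (freed a); heap: [0-44 FREE]
Op 3: b = malloc(8) -> b = 0; heap: [0-7 ALLOC][8-44 FREE]
Op 4: free(b) -> (freed b); heap: [0-44 FREE]
Op 5: c = malloc(13) -> c = 0; heap: [0-12 ALLOC][13-44 FREE]
Op 6: d = malloc(13) -> d = 13; heap: [0-12 ALLOC][13-25 ALLOC][26-44 FREE]
Op 7: c = realloc(c, 3) -> c = 0; heap: [0-2 ALLOC][3-12 FREE][13-25 ALLOC][26-44 FREE]
Op 8: e = malloc(14) -> e = 26; heap: [0-2 ALLOC][3-12 FREE][13-25 ALLOC][26-39 ALLOC][40-44 FREE]
Op 9: d = realloc(d, 22) -> NULL (d unchanged); heap: [0-2 ALLOC][3-12 FREE][13-25 ALLOC][26-39 ALLOC][40-44 FREE]
Free blocks: [10 5] total_free=15 largest=10 -> 100*(15-10)/15 = 500/15 ≈ 33.333 -> rounds to 33

Answer: 33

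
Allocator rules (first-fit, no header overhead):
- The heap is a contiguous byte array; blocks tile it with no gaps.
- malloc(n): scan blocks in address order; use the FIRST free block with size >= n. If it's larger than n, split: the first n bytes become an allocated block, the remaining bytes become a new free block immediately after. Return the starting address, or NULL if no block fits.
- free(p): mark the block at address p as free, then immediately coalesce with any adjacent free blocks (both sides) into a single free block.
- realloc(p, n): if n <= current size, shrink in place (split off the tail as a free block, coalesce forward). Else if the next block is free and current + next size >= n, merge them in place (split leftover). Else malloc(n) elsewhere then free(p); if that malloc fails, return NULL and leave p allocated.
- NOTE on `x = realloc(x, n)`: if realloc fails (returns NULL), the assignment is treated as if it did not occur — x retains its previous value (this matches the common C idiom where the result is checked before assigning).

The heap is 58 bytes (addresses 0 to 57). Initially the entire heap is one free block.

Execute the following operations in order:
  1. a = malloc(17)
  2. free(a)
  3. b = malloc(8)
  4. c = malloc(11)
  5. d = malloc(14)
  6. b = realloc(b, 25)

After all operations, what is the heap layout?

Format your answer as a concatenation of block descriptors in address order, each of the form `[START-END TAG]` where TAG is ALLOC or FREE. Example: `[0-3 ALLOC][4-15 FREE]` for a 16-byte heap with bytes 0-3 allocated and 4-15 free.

Op 1: a = malloc(17) -> a = 0; heap: [0-16 ALLOC][17-57 FREE]
Op 2: free(a) -> (freed a); heap: [0-57 FREE]
Op 3: b = malloc(8) -> b = 0; heap: [0-7 ALLOC][8-57 FREE]
Op 4: c = malloc(11) -> c = 8; heap: [0-7 ALLOC][8-18 ALLOC][19-57 FREE]
Op 5: d = malloc(14) -> d = 19; heap: [0-7 ALLOC][8-18 ALLOC][19-32 ALLOC][33-57 FREE]
Op 6: b = realloc(b, 25) -> b = 33; heap: [0-7 FREE][8-18 ALLOC][19-32 ALLOC][33-57 ALLOC]

Answer: [0-7 FREE][8-18 ALLOC][19-32 ALLOC][33-57 ALLOC]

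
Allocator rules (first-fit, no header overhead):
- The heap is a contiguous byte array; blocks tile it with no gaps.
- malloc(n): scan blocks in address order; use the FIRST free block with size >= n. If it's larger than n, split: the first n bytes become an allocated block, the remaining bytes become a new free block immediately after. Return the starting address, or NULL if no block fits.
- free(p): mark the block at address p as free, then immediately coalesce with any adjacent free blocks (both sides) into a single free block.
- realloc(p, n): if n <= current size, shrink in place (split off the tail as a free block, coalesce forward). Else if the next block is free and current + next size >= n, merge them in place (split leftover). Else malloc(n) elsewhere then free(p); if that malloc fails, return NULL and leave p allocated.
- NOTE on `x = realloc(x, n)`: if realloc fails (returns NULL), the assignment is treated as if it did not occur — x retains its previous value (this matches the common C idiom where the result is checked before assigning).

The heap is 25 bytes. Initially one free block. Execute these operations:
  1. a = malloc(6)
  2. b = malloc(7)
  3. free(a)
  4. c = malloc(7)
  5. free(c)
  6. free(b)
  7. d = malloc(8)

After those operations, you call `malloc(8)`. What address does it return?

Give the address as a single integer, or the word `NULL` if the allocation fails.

Op 1: a = malloc(6) -> a = 0; heap: [0-5 ALLOC][6-24 FREE]
Op 2: b = malloc(7) -> b = 6; heap: [0-5 ALLOC][6-12 ALLOC][13-24 FREE]
Op 3: free(a) -> (freed a); heap: [0-5 FREE][6-12 ALLOC][13-24 FREE]
Op 4: c = malloc(7) -> c = 13; heap: [0-5 FREE][6-12 ALLOC][13-19 ALLOC][20-24 FREE]
Op 5: free(c) -> (freed c); heap: [0-5 FREE][6-12 ALLOC][13-24 FREE]
Op 6: free(b) -> (freed b); heap: [0-24 FREE]
Op 7: d = malloc(8) -> d = 0; heap: [0-7 ALLOC][8-24 FREE]
malloc(8): first-fit scan over [0-7 ALLOC][8-24 FREE] -> 8

Answer: 8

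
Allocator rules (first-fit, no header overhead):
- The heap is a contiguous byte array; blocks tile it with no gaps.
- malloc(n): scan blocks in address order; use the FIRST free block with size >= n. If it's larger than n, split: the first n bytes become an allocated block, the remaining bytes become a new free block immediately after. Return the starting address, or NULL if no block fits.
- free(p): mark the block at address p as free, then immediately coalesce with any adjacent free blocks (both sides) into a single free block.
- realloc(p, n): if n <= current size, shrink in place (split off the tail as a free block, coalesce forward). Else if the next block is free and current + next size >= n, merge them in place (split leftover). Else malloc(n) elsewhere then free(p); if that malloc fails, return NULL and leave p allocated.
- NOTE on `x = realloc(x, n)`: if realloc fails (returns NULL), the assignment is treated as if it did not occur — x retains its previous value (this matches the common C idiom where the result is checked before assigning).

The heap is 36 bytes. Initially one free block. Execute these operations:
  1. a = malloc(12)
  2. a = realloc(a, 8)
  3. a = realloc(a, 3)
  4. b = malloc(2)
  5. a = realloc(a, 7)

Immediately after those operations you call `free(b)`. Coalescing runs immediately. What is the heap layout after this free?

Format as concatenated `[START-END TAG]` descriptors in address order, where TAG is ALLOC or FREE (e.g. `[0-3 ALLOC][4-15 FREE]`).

Answer: [0-4 FREE][5-11 ALLOC][12-35 FREE]

Derivation:
Op 1: a = malloc(12) -> a = 0; heap: [0-11 ALLOC][12-35 FREE]
Op 2: a = realloc(a, 8) -> a = 0; heap: [0-7 ALLOC][8-35 FREE]
Op 3: a = realloc(a, 3) -> a = 0; heap: [0-2 ALLOC][3-35 FREE]
Op 4: b = malloc(2) -> b = 3; heap: [0-2 ALLOC][3-4 ALLOC][5-35 FREE]
Op 5: a = realloc(a, 7) -> a = 5; heap: [0-2 FREE][3-4 ALLOC][5-11 ALLOC][12-35 FREE]
free(b): b = 3 -> block [3-4 ALLOC]; mark free, coalesce with adjacent free neighbors -> [0-4 FREE][5-11 ALLOC][12-35 FREE]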